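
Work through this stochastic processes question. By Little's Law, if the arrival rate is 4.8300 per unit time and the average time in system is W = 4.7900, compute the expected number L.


Little's Law: L = lambda * W
= 4.8300 * 4.7900
= 23.1357

23.1357


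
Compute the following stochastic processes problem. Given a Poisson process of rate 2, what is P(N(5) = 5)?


P(N(t)=k) = (lambda*t)^k * exp(-lambda*t) / k!
lambda*t = 10
= 10^5 * exp(-10) / 5!
= 100000 * 4.5400e-05 / 120
= 0.0378

0.0378


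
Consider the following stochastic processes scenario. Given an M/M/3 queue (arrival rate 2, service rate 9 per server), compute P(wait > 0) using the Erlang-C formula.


a = lambda/mu = 0.2222
rho = a/c = 0.0741
Erlang-C formula applied:
C(c,a) = 0.0016

0.0016


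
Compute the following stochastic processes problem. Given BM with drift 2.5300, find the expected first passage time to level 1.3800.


Expected first passage time = a/mu
= 1.3800/2.5300
= 0.5455

0.5455


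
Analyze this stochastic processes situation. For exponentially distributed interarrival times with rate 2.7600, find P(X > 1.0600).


P(X > t) = exp(-lambda * t)
= exp(-2.7600 * 1.0600)
= exp(-2.9256) = 0.0536

0.0536


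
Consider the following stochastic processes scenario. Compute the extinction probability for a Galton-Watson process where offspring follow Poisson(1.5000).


Since mu = 1.5000 > 1, extinction prob q < 1.
Solve s = exp(mu*(s-1)) iteratively.
q = 0.4172

0.4172


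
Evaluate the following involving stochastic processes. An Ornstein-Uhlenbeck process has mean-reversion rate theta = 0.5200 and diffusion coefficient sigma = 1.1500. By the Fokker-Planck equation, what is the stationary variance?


Stationary variance = sigma^2 / (2*theta)
= 1.1500^2 / (2*0.5200)
= 1.3225 / 1.0400
= 1.2716

1.2716


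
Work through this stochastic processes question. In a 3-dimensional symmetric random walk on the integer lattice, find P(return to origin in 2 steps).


P(return in 2 steps) = P(reverse first step) = 1/(2d)
= 1/6
= 0.1667

0.1667


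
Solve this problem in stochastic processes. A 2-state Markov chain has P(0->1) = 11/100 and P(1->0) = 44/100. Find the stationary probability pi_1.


Stationary distribution: pi_0 = p10/(p01+p10), pi_1 = p01/(p01+p10)
p01 = 0.1100, p10 = 0.4400
pi_1 = 0.2000

0.2000


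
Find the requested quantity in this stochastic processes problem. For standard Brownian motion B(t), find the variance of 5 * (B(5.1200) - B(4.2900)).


Var(alpha*(B(t)-B(s))) = alpha^2 * (t-s)
= 5^2 * (5.1200 - 4.2900)
= 25 * 0.8300
= 20.7500

20.7500


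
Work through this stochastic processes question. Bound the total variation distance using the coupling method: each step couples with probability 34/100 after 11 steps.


TV distance bound <= (1-delta)^n
= (1 - 0.3400)^11
= 0.6600^11
= 0.0104

0.0104


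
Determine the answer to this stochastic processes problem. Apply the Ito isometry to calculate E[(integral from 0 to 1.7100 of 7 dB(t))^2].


By Ito isometry: E[(int f dB)^2] = int f^2 dt
= 7^2 * 1.7100
= 49 * 1.7100 = 83.7900

83.7900


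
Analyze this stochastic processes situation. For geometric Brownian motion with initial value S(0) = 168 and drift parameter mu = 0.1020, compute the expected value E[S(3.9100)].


E[S(t)] = S(0) * exp(mu * t)
= 168 * exp(0.1020 * 3.9100)
= 168 * 1.4901
= 250.3310

250.3310


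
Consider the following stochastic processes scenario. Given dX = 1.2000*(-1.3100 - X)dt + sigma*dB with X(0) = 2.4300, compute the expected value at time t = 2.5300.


E[X(t)] = mu + (X(0) - mu)*exp(-theta*t)
= -1.3100 + (2.4300 - -1.3100)*exp(-1.2000*2.5300)
= -1.3100 + 3.7400 * 0.0480
= -1.1304

-1.1304


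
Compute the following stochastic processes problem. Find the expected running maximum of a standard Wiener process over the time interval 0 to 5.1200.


E(max B(s)) = sqrt(2t/pi)
= sqrt(2*5.1200/pi)
= sqrt(3.2595)
= 1.8054

1.8054


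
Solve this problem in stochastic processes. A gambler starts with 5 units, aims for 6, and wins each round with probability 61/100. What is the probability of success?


Gambler's ruin formula:
r = q/p = 0.3900/0.6100 = 0.6393
P(win) = (1 - r^i)/(1 - r^N)
= (1 - 0.6393^5)/(1 - 0.6393^6)
= 0.9586

0.9586


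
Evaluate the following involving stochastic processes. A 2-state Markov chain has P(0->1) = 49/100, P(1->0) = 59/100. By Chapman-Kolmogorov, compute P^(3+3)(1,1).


P^6 = P^3 * P^3
Computing via matrix multiplication of the transition matrix.
Entry (1,1) of P^6 = 0.4537

0.4537


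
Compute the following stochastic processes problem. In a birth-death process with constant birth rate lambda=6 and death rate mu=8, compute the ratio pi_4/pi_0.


For birth-death process, pi_n/pi_0 = (lambda/mu)^n
= (6/8)^4
= 0.3164

0.3164


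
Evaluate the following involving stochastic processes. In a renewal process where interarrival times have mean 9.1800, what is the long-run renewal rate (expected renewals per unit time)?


Long-run renewal rate = 1/E(X)
= 1/9.1800
= 0.1089

0.1089


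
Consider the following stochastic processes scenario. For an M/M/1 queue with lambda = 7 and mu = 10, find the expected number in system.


rho = 7/10 = 0.7000
L = rho/(1-rho)
= 0.7000/0.3000
= 2.3333

2.3333


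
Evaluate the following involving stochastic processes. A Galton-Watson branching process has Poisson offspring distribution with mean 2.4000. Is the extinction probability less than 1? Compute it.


Since mu = 2.4000 > 1, extinction prob q < 1.
Solve s = exp(mu*(s-1)) iteratively.
q = 0.1214

0.1214


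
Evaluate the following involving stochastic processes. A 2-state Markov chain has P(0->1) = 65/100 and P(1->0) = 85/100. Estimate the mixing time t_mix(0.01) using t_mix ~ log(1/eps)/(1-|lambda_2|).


lambda_2 = |1 - p01 - p10| = |1 - 0.6500 - 0.8500| = 0.5000
t_mix ~ log(1/eps)/(1 - |lambda_2|)
= log(100)/(1 - 0.5000) = 4.6052/0.5000
= 9.2103

9.2103


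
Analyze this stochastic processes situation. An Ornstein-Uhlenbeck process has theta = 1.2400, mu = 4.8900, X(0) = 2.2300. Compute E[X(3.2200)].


E[X(t)] = mu + (X(0) - mu)*exp(-theta*t)
= 4.8900 + (2.2300 - 4.8900)*exp(-1.2400*3.2200)
= 4.8900 + -2.6600 * 0.0184
= 4.8409

4.8409


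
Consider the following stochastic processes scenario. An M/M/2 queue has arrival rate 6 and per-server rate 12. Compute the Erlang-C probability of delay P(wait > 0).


a = lambda/mu = 0.5000
rho = a/c = 0.2500
Erlang-C formula applied:
C(c,a) = 0.1000

0.1000


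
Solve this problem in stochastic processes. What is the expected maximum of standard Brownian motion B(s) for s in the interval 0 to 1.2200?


E(max B(s)) = sqrt(2t/pi)
= sqrt(2*1.2200/pi)
= sqrt(0.7767)
= 0.8813

0.8813


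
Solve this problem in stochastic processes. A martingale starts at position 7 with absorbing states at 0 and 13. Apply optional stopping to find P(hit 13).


By optional stopping theorem: E(M at tau) = M(0) = 7
P(hit 13)*13 + P(hit 0)*0 = 7
P(hit 13) = (7 - 0)/(13 - 0) = 7/13 = 0.5385

0.5385


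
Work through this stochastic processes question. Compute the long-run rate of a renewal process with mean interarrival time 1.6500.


Long-run renewal rate = 1/E(X)
= 1/1.6500
= 0.6061

0.6061


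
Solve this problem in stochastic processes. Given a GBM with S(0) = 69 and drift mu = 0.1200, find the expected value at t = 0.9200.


E[S(t)] = S(0) * exp(mu * t)
= 69 * exp(0.1200 * 0.9200)
= 69 * 1.1167
= 77.0540

77.0540


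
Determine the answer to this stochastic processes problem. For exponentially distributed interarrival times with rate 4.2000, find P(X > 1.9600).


P(X > t) = exp(-lambda * t)
= exp(-4.2000 * 1.9600)
= exp(-8.2320) = 2.6600e-04

2.6600e-04


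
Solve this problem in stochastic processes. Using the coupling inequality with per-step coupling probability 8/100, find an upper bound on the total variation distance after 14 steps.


TV distance bound <= (1-delta)^n
= (1 - 0.0800)^14
= 0.9200^14
= 0.3112

0.3112


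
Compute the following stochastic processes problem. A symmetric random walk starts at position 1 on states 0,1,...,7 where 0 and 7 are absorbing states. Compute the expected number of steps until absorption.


For symmetric RW on 0,...,N with absorbing barriers, E(i) = i*(N-i)
E(1) = 1 * 6 = 6

6


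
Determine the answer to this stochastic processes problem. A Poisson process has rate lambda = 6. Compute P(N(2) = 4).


P(N(t)=k) = (lambda*t)^k * exp(-lambda*t) / k!
lambda*t = 12
= 12^4 * exp(-12) / 4!
= 20736 * 6.1442e-06 / 24
= 0.0053

0.0053


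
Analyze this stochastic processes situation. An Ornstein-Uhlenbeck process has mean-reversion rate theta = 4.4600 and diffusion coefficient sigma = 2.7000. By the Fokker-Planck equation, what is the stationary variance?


Stationary variance = sigma^2 / (2*theta)
= 2.7000^2 / (2*4.4600)
= 7.2900 / 8.9200
= 0.8173

0.8173


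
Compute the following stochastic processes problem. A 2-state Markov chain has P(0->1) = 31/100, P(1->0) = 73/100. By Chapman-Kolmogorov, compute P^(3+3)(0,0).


P^6 = P^3 * P^3
Computing via matrix multiplication of the transition matrix.
Entry (0,0) of P^6 = 0.7019

0.7019


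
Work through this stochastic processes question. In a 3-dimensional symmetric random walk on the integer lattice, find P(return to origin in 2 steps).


P(return in 2 steps) = P(reverse first step) = 1/(2d)
= 1/6
= 0.1667

0.1667


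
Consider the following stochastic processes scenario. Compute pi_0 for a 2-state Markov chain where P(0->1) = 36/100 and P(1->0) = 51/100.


Stationary distribution: pi_0 = p10/(p01+p10), pi_1 = p01/(p01+p10)
p01 = 0.3600, p10 = 0.5100
pi_0 = 0.5862

0.5862


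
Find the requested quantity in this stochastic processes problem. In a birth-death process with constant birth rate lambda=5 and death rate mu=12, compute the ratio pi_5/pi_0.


For birth-death process, pi_n/pi_0 = (lambda/mu)^n
= (5/12)^5
= 0.0126

0.0126


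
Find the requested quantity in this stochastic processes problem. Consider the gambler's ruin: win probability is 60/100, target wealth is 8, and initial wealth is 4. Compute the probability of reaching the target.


Gambler's ruin formula:
r = q/p = 0.4000/0.6000 = 0.6667
P(win) = (1 - r^i)/(1 - r^N)
= (1 - 0.6667^4)/(1 - 0.6667^8)
= 0.8351

0.8351


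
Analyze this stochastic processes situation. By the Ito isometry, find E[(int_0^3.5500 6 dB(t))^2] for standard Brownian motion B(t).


By Ito isometry: E[(int f dB)^2] = int f^2 dt
= 6^2 * 3.5500
= 36 * 3.5500 = 127.8000

127.8000


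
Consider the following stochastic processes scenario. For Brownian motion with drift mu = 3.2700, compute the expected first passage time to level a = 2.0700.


Expected first passage time = a/mu
= 2.0700/3.2700
= 0.6330

0.6330


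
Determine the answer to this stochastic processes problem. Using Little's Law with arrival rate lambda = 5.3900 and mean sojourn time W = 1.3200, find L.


Little's Law: L = lambda * W
= 5.3900 * 1.3200
= 7.1148

7.1148


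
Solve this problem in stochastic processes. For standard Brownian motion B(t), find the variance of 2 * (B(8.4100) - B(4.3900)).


Var(alpha*(B(t)-B(s))) = alpha^2 * (t-s)
= 2^2 * (8.4100 - 4.3900)
= 4 * 4.0200
= 16.0800

16.0800


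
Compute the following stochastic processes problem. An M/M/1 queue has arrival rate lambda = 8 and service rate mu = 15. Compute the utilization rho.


rho = lambda/mu
= 8/15
= 0.5333

0.5333


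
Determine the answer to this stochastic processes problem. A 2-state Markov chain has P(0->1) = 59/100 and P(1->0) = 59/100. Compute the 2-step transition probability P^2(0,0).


Computing P^2 by matrix multiplication.
P = [[0.4100, 0.5900], [0.5900, 0.4100]]
After raising P to the power 2:
P^2(0,0) = 0.5162

0.5162


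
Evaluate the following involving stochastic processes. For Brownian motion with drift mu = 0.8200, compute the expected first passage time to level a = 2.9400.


Expected first passage time = a/mu
= 2.9400/0.8200
= 3.5854

3.5854


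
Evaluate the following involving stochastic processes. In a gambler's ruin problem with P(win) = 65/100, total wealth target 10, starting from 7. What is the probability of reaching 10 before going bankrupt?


Gambler's ruin formula:
r = q/p = 0.3500/0.6500 = 0.5385
P(win) = (1 - r^i)/(1 - r^N)
= (1 - 0.5385^7)/(1 - 0.5385^10)
= 0.9889

0.9889


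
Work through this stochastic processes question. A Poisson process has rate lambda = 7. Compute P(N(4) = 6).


P(N(t)=k) = (lambda*t)^k * exp(-lambda*t) / k!
lambda*t = 28
= 28^6 * exp(-28) / 6!
= 481890304 * 6.9144e-13 / 720
= 4.6278e-07

4.6278e-07


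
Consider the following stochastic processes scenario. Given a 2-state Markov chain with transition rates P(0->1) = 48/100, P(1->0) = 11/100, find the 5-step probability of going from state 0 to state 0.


Computing P^5 by matrix multiplication.
P = [[0.5200, 0.4800], [0.1100, 0.8900]]
After raising P to the power 5:
P^5(0,0) = 0.1959

0.1959


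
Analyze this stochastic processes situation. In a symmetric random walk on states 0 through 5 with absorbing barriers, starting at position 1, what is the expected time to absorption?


For symmetric RW on 0,...,N with absorbing barriers, E(i) = i*(N-i)
E(1) = 1 * 4 = 4

4


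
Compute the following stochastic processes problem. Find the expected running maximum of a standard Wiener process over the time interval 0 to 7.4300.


E(max B(s)) = sqrt(2t/pi)
= sqrt(2*7.4300/pi)
= sqrt(4.7301)
= 2.1749

2.1749


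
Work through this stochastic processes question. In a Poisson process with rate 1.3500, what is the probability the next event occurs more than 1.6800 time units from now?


P(X > t) = exp(-lambda * t)
= exp(-1.3500 * 1.6800)
= exp(-2.2680) = 0.1035

0.1035


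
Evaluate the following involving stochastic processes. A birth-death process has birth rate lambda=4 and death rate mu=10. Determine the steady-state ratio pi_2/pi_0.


For birth-death process, pi_n/pi_0 = (lambda/mu)^n
= (4/10)^2
= 0.1600

0.1600


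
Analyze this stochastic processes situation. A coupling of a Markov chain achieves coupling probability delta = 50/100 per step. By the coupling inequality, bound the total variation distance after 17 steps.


TV distance bound <= (1-delta)^n
= (1 - 0.5000)^17
= 0.5000^17
= 7.6294e-06

7.6294e-06


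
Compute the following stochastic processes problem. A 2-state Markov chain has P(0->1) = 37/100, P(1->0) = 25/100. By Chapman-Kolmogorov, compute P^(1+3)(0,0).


P^4 = P^1 * P^3
Computing via matrix multiplication of the transition matrix.
Entry (0,0) of P^4 = 0.4157

0.4157


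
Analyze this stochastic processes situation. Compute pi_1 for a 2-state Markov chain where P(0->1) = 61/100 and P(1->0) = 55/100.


Stationary distribution: pi_0 = p10/(p01+p10), pi_1 = p01/(p01+p10)
p01 = 0.6100, p10 = 0.5500
pi_1 = 0.5259

0.5259


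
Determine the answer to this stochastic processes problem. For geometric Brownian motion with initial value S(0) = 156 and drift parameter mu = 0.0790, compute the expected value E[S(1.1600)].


E[S(t)] = S(0) * exp(mu * t)
= 156 * exp(0.0790 * 1.1600)
= 156 * 1.0960
= 170.9714

170.9714


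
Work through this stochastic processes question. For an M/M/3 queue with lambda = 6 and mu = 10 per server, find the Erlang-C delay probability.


a = lambda/mu = 0.6000
rho = a/c = 0.2000
Erlang-C formula applied:
C(c,a) = 0.0247

0.0247


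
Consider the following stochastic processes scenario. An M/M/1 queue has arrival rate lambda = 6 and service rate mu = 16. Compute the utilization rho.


rho = lambda/mu
= 6/16
= 0.3750

0.3750


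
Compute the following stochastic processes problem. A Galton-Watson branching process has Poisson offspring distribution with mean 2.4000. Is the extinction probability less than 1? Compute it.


Since mu = 2.4000 > 1, extinction prob q < 1.
Solve s = exp(mu*(s-1)) iteratively.
q = 0.1214

0.1214


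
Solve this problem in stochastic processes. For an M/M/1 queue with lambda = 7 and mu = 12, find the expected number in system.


rho = 7/12 = 0.5833
L = rho/(1-rho)
= 0.5833/0.4167
= 1.4000

1.4000


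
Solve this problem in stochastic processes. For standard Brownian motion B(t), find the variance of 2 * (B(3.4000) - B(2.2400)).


Var(alpha*(B(t)-B(s))) = alpha^2 * (t-s)
= 2^2 * (3.4000 - 2.2400)
= 4 * 1.1600
= 4.6400

4.6400


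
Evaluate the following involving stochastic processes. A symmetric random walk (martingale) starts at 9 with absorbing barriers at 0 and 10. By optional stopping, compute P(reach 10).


By optional stopping theorem: E(M at tau) = M(0) = 9
P(hit 10)*10 + P(hit 0)*0 = 9
P(hit 10) = (9 - 0)/(10 - 0) = 9/10 = 0.9000

0.9000


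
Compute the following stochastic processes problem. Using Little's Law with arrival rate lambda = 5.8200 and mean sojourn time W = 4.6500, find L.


Little's Law: L = lambda * W
= 5.8200 * 4.6500
= 27.0630

27.0630


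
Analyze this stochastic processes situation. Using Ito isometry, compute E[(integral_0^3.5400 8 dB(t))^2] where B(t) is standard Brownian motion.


By Ito isometry: E[(int f dB)^2] = int f^2 dt
= 8^2 * 3.5400
= 64 * 3.5400 = 226.5600

226.5600


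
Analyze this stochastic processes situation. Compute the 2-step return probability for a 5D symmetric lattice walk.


P(return in 2 steps) = P(reverse first step) = 1/(2d)
= 1/10
= 0.1000

0.1000


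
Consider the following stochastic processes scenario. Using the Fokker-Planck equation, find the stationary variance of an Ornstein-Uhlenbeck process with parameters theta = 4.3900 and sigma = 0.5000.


Stationary variance = sigma^2 / (2*theta)
= 0.5000^2 / (2*4.3900)
= 0.2500 / 8.7800
= 0.0285

0.0285


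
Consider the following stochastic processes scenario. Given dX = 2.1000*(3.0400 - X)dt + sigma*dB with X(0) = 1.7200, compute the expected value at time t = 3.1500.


E[X(t)] = mu + (X(0) - mu)*exp(-theta*t)
= 3.0400 + (1.7200 - 3.0400)*exp(-2.1000*3.1500)
= 3.0400 + -1.3200 * 0.0013
= 3.0382

3.0382


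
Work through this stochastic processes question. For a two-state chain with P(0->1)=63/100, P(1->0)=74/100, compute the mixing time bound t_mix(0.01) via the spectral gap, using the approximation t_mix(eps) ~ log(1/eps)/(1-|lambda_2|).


lambda_2 = |1 - p01 - p10| = |1 - 0.6300 - 0.7400| = 0.3700
t_mix ~ log(1/eps)/(1 - |lambda_2|)
= log(100)/(1 - 0.3700) = 4.6052/0.6300
= 7.3098

7.3098


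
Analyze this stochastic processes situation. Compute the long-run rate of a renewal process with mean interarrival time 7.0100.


Long-run renewal rate = 1/E(X)
= 1/7.0100
= 0.1427

0.1427


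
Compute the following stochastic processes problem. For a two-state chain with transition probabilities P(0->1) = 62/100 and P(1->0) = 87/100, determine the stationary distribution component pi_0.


Stationary distribution: pi_0 = p10/(p01+p10), pi_1 = p01/(p01+p10)
p01 = 0.6200, p10 = 0.8700
pi_0 = 0.5839

0.5839


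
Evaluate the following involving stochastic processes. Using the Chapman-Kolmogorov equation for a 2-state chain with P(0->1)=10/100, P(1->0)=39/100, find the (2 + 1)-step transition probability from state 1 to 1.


P^3 = P^2 * P^1
Computing via matrix multiplication of the transition matrix.
Entry (1,1) of P^3 = 0.3097

0.3097


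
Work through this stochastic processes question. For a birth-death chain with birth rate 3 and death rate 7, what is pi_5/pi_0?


For birth-death process, pi_n/pi_0 = (lambda/mu)^n
= (3/7)^5
= 0.0145

0.0145


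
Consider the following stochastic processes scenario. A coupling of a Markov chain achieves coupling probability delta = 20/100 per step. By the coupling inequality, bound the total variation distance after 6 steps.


TV distance bound <= (1-delta)^n
= (1 - 0.2000)^6
= 0.8000^6
= 0.2621

0.2621


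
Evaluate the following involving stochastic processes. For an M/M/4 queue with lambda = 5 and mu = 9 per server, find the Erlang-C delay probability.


a = lambda/mu = 0.5556
rho = a/c = 0.1389
Erlang-C formula applied:
C(c,a) = 0.0026

0.0026


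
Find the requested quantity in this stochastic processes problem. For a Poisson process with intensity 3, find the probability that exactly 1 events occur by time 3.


P(N(t)=k) = (lambda*t)^k * exp(-lambda*t) / k!
lambda*t = 9
= 9^1 * exp(-9) / 1!
= 9 * 1.2341e-04 / 1
= 0.0011

0.0011


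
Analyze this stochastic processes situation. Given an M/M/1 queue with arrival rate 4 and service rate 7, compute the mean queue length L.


rho = 4/7 = 0.5714
L = rho/(1-rho)
= 0.5714/0.4286
= 1.3333

1.3333


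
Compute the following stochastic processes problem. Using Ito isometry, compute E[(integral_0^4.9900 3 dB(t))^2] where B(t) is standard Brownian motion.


By Ito isometry: E[(int f dB)^2] = int f^2 dt
= 3^2 * 4.9900
= 9 * 4.9900 = 44.9100

44.9100


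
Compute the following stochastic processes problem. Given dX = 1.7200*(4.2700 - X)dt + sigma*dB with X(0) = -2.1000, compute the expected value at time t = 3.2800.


E[X(t)] = mu + (X(0) - mu)*exp(-theta*t)
= 4.2700 + (-2.1000 - 4.2700)*exp(-1.7200*3.2800)
= 4.2700 + -6.3700 * 0.0035
= 4.2474

4.2474


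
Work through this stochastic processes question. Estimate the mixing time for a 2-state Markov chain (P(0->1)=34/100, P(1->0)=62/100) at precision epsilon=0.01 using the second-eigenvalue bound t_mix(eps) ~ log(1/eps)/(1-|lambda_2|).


lambda_2 = |1 - p01 - p10| = |1 - 0.3400 - 0.6200| = 0.0400
t_mix ~ log(1/eps)/(1 - |lambda_2|)
= log(100)/(1 - 0.0400) = 4.6052/0.9600
= 4.7971

4.7971


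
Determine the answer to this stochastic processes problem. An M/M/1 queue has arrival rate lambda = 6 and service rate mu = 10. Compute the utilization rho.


rho = lambda/mu
= 6/10
= 0.6000

0.6000


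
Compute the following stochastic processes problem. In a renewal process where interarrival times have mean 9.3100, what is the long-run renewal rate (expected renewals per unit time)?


Long-run renewal rate = 1/E(X)
= 1/9.3100
= 0.1074

0.1074


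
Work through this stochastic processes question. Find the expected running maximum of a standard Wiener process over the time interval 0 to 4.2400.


E(max B(s)) = sqrt(2t/pi)
= sqrt(2*4.2400/pi)
= sqrt(2.6993)
= 1.6429

1.6429


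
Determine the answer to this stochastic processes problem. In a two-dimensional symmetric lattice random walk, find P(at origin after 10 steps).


P = C(10,5)^2 / 4^10
= 252^2 / 1048576
= 63504 / 1048576
= 0.0606

0.0606


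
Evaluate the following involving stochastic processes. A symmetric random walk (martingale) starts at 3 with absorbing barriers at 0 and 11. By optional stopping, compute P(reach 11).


By optional stopping theorem: E(M at tau) = M(0) = 3
P(hit 11)*11 + P(hit 0)*0 = 3
P(hit 11) = (3 - 0)/(11 - 0) = 3/11 = 0.2727

0.2727


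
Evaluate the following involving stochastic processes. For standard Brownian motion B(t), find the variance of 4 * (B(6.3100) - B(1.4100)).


Var(alpha*(B(t)-B(s))) = alpha^2 * (t-s)
= 4^2 * (6.3100 - 1.4100)
= 16 * 4.9000
= 78.4000

78.4000


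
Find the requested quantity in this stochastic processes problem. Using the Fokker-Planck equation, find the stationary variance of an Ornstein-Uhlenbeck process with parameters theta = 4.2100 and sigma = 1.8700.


Stationary variance = sigma^2 / (2*theta)
= 1.8700^2 / (2*4.2100)
= 3.4969 / 8.4200
= 0.4153

0.4153


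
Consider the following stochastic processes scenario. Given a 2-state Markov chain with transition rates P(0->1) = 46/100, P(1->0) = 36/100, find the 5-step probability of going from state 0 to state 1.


Computing P^5 by matrix multiplication.
P = [[0.5400, 0.4600], [0.3600, 0.6400]]
After raising P to the power 5:
P^5(0,1) = 0.5609

0.5609


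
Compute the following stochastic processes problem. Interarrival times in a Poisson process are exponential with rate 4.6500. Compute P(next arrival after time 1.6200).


P(X > t) = exp(-lambda * t)
= exp(-4.6500 * 1.6200)
= exp(-7.5330) = 5.3513e-04

5.3513e-04


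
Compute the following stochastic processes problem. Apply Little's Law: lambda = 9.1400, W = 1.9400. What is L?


Little's Law: L = lambda * W
= 9.1400 * 1.9400
= 17.7316

17.7316


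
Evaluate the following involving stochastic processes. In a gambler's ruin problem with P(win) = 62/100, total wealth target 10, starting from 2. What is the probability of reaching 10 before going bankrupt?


Gambler's ruin formula:
r = q/p = 0.3800/0.6200 = 0.6129
P(win) = (1 - r^i)/(1 - r^N)
= (1 - 0.6129^2)/(1 - 0.6129^10)
= 0.6291

0.6291


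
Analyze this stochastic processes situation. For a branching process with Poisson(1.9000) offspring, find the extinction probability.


Since mu = 1.9000 > 1, extinction prob q < 1.
Solve s = exp(mu*(s-1)) iteratively.
q = 0.2328

0.2328


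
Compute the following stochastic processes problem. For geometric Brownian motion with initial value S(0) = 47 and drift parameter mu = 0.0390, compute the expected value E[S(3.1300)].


E[S(t)] = S(0) * exp(mu * t)
= 47 * exp(0.0390 * 3.1300)
= 47 * 1.1298
= 53.1022

53.1022


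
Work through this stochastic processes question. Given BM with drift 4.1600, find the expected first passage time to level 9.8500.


Expected first passage time = a/mu
= 9.8500/4.1600
= 2.3678

2.3678


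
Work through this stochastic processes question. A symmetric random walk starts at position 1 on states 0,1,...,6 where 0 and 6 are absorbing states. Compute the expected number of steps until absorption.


For symmetric RW on 0,...,N with absorbing barriers, E(i) = i*(N-i)
E(1) = 1 * 5 = 5

5


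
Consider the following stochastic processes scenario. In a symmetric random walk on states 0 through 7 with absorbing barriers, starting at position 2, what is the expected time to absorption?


For symmetric RW on 0,...,N with absorbing barriers, E(i) = i*(N-i)
E(2) = 2 * 5 = 10

10


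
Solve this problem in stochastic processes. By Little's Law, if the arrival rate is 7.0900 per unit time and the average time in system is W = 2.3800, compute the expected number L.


Little's Law: L = lambda * W
= 7.0900 * 2.3800
= 16.8742

16.8742


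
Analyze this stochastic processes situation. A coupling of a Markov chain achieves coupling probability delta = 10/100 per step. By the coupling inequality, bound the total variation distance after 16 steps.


TV distance bound <= (1-delta)^n
= (1 - 0.1000)^16
= 0.9000^16
= 0.1853

0.1853


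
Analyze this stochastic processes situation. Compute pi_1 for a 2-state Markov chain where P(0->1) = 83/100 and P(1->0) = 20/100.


Stationary distribution: pi_0 = p10/(p01+p10), pi_1 = p01/(p01+p10)
p01 = 0.8300, p10 = 0.2000
pi_1 = 0.8058

0.8058


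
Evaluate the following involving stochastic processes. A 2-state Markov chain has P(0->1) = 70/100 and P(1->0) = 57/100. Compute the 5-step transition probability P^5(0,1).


Computing P^5 by matrix multiplication.
P = [[0.3000, 0.7000], [0.5700, 0.4300]]
After raising P to the power 5:
P^5(0,1) = 0.5520

0.5520


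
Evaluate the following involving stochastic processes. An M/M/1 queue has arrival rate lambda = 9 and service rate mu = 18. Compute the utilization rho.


rho = lambda/mu
= 9/18
= 0.5000

0.5000


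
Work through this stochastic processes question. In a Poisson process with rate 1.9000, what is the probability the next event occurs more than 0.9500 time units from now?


P(X > t) = exp(-lambda * t)
= exp(-1.9000 * 0.9500)
= exp(-1.8050) = 0.1645

0.1645


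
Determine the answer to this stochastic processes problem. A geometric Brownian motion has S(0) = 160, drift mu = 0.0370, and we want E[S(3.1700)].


E[S(t)] = S(0) * exp(mu * t)
= 160 * exp(0.0370 * 3.1700)
= 160 * 1.1244
= 179.9113

179.9113


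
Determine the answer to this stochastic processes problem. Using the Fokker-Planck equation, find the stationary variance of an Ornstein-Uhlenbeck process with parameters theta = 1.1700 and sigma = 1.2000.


Stationary variance = sigma^2 / (2*theta)
= 1.2000^2 / (2*1.1700)
= 1.4400 / 2.3400
= 0.6154

0.6154


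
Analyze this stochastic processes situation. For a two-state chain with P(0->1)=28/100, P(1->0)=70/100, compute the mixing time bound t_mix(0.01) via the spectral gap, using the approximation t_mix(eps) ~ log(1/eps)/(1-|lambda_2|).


lambda_2 = |1 - p01 - p10| = |1 - 0.2800 - 0.7000| = 0.0200
t_mix ~ log(1/eps)/(1 - |lambda_2|)
= log(100)/(1 - 0.0200) = 4.6052/0.9800
= 4.6992

4.6992


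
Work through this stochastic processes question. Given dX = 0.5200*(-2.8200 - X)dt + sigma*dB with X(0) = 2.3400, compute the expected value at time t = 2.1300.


E[X(t)] = mu + (X(0) - mu)*exp(-theta*t)
= -2.8200 + (2.3400 - -2.8200)*exp(-0.5200*2.1300)
= -2.8200 + 5.1600 * 0.3304
= -1.1154

-1.1154


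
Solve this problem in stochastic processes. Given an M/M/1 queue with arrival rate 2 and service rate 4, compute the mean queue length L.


rho = 2/4 = 0.5000
L = rho/(1-rho)
= 0.5000/0.5000
= 1.0000

1.0000


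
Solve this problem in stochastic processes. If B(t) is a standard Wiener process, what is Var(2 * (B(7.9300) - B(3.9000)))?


Var(alpha*(B(t)-B(s))) = alpha^2 * (t-s)
= 2^2 * (7.9300 - 3.9000)
= 4 * 4.0300
= 16.1200

16.1200


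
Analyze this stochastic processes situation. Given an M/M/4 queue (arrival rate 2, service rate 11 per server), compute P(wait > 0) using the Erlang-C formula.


a = lambda/mu = 0.1818
rho = a/c = 0.0455
Erlang-C formula applied:
C(c,a) = 3.9772e-05

3.9772e-05


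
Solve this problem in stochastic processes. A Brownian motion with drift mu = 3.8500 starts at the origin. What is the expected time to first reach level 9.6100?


Expected first passage time = a/mu
= 9.6100/3.8500
= 2.4961

2.4961


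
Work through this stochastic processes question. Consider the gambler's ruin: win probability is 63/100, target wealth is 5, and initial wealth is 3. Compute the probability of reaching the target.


Gambler's ruin formula:
r = q/p = 0.3700/0.6300 = 0.5873
P(win) = (1 - r^i)/(1 - r^N)
= (1 - 0.5873^3)/(1 - 0.5873^5)
= 0.8573

0.8573


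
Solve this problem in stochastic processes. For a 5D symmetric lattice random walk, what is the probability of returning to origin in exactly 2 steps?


P(return in 2 steps) = P(reverse first step) = 1/(2d)
= 1/10
= 0.1000

0.1000


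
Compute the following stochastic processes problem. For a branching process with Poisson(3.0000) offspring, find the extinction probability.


Since mu = 3.0000 > 1, extinction prob q < 1.
Solve s = exp(mu*(s-1)) iteratively.
q = 0.0595

0.0595


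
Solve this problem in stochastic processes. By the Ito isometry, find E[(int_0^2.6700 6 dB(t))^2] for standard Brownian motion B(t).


By Ito isometry: E[(int f dB)^2] = int f^2 dt
= 6^2 * 2.6700
= 36 * 2.6700 = 96.1200

96.1200


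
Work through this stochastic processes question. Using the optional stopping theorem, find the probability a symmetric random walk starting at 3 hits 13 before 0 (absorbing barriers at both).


By optional stopping theorem: E(M at tau) = M(0) = 3
P(hit 13)*13 + P(hit 0)*0 = 3
P(hit 13) = (3 - 0)/(13 - 0) = 3/13 = 0.2308

0.2308


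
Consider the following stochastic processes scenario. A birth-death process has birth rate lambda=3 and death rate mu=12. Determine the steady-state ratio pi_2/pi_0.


For birth-death process, pi_n/pi_0 = (lambda/mu)^n
= (3/12)^2
= 0.0625

0.0625


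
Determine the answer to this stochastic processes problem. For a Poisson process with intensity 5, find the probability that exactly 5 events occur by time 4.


P(N(t)=k) = (lambda*t)^k * exp(-lambda*t) / k!
lambda*t = 20
= 20^5 * exp(-20) / 5!
= 3200000 * 2.0612e-09 / 120
= 5.4964e-05

5.4964e-05


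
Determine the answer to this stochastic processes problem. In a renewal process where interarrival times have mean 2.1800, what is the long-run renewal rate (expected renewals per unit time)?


Long-run renewal rate = 1/E(X)
= 1/2.1800
= 0.4587

0.4587


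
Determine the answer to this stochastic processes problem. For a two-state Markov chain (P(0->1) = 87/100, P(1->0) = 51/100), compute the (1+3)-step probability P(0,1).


P^4 = P^1 * P^3
Computing via matrix multiplication of the transition matrix.
Entry (0,1) of P^4 = 0.6173

0.6173


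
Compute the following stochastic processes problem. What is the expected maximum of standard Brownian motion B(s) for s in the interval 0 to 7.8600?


E(max B(s)) = sqrt(2t/pi)
= sqrt(2*7.8600/pi)
= sqrt(5.0038)
= 2.2369

2.2369


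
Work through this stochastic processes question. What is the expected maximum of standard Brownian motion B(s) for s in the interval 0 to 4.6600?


E(max B(s)) = sqrt(2t/pi)
= sqrt(2*4.6600/pi)
= sqrt(2.9666)
= 1.7224

1.7224


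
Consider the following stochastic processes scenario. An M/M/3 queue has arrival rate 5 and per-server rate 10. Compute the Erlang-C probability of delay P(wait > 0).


a = lambda/mu = 0.5000
rho = a/c = 0.1667
Erlang-C formula applied:
C(c,a) = 0.0152

0.0152


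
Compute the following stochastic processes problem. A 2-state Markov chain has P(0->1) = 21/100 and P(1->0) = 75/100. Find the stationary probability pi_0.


Stationary distribution: pi_0 = p10/(p01+p10), pi_1 = p01/(p01+p10)
p01 = 0.2100, p10 = 0.7500
pi_0 = 0.7812

0.7812


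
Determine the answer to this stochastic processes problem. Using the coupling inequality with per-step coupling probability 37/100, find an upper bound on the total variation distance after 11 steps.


TV distance bound <= (1-delta)^n
= (1 - 0.3700)^11
= 0.6300^11
= 0.0062

0.0062


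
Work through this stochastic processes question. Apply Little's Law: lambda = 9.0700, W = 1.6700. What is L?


Little's Law: L = lambda * W
= 9.0700 * 1.6700
= 15.1469

15.1469


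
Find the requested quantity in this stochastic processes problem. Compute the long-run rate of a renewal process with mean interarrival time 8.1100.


Long-run renewal rate = 1/E(X)
= 1/8.1100
= 0.1233

0.1233


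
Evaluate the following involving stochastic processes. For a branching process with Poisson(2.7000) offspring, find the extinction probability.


Since mu = 2.7000 > 1, extinction prob q < 1.
Solve s = exp(mu*(s-1)) iteratively.
q = 0.0844

0.0844


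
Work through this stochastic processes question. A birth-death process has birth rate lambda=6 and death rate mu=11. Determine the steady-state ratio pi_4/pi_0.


For birth-death process, pi_n/pi_0 = (lambda/mu)^n
= (6/11)^4
= 0.0885

0.0885


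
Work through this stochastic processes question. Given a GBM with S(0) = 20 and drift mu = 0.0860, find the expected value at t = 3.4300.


E[S(t)] = S(0) * exp(mu * t)
= 20 * exp(0.0860 * 3.4300)
= 20 * 1.3431
= 26.8620

26.8620


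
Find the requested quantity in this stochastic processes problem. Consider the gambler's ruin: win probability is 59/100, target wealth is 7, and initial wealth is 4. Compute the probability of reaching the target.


Gambler's ruin formula:
r = q/p = 0.4100/0.5900 = 0.6949
P(win) = (1 - r^i)/(1 - r^N)
= (1 - 0.6949^4)/(1 - 0.6949^7)
= 0.8319

0.8319


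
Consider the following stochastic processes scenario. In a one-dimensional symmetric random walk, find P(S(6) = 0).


P(S(6) = 0) = C(6,3) / 4^3
= 20 / 64
= 0.3125

0.3125


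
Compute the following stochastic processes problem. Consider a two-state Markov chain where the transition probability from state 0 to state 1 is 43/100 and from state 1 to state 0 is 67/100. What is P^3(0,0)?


Computing P^3 by matrix multiplication.
P = [[0.5700, 0.4300], [0.6700, 0.3300]]
After raising P to the power 3:
P^3(0,0) = 0.6087

0.6087


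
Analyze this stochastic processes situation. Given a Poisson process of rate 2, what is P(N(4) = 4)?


P(N(t)=k) = (lambda*t)^k * exp(-lambda*t) / k!
lambda*t = 8
= 8^4 * exp(-8) / 4!
= 4096 * 3.3546e-04 / 24
= 0.0573

0.0573


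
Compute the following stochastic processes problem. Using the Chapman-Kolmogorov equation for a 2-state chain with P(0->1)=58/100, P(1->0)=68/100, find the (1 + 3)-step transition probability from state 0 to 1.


P^4 = P^1 * P^3
Computing via matrix multiplication of the transition matrix.
Entry (0,1) of P^4 = 0.4582

0.4582


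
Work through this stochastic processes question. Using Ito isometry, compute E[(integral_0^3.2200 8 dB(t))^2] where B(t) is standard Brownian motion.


By Ito isometry: E[(int f dB)^2] = int f^2 dt
= 8^2 * 3.2200
= 64 * 3.2200 = 206.0800

206.0800


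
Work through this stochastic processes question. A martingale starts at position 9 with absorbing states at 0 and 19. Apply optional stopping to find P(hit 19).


By optional stopping theorem: E(M at tau) = M(0) = 9
P(hit 19)*19 + P(hit 0)*0 = 9
P(hit 19) = (9 - 0)/(19 - 0) = 9/19 = 0.4737

0.4737


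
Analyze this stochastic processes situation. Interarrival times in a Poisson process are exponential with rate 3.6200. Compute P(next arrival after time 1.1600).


P(X > t) = exp(-lambda * t)
= exp(-3.6200 * 1.1600)
= exp(-4.1992) = 0.0150

0.0150


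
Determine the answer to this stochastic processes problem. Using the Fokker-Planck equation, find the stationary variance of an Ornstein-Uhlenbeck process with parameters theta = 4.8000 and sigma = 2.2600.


Stationary variance = sigma^2 / (2*theta)
= 2.2600^2 / (2*4.8000)
= 5.1076 / 9.6000
= 0.5320

0.5320


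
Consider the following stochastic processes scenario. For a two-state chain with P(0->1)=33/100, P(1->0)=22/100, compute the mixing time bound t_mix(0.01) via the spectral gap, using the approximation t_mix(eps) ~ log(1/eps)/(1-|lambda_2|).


lambda_2 = |1 - p01 - p10| = |1 - 0.3300 - 0.2200| = 0.4500
t_mix ~ log(1/eps)/(1 - |lambda_2|)
= log(100)/(1 - 0.4500) = 4.6052/0.5500
= 8.3730

8.3730


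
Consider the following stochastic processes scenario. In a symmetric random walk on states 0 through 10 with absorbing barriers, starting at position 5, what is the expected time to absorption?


For symmetric RW on 0,...,N with absorbing barriers, E(i) = i*(N-i)
E(5) = 5 * 5 = 25

25


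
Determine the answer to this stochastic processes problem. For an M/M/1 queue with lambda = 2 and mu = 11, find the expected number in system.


rho = 2/11 = 0.1818
L = rho/(1-rho)
= 0.1818/0.8182
= 0.2222

0.2222


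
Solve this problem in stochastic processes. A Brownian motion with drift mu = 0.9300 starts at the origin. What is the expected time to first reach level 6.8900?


Expected first passage time = a/mu
= 6.8900/0.9300
= 7.4086

7.4086


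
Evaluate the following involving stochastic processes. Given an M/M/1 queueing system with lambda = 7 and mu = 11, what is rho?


rho = lambda/mu
= 7/11
= 0.6364

0.6364


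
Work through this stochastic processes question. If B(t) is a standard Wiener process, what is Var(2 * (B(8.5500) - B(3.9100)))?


Var(alpha*(B(t)-B(s))) = alpha^2 * (t-s)
= 2^2 * (8.5500 - 3.9100)
= 4 * 4.6400
= 18.5600

18.5600


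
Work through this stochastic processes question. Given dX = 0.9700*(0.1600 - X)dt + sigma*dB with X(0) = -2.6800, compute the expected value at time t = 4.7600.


E[X(t)] = mu + (X(0) - mu)*exp(-theta*t)
= 0.1600 + (-2.6800 - 0.1600)*exp(-0.9700*4.7600)
= 0.1600 + -2.8400 * 0.0099
= 0.1319

0.1319


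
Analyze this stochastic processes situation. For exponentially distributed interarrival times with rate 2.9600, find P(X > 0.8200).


P(X > t) = exp(-lambda * t)
= exp(-2.9600 * 0.8200)
= exp(-2.4272) = 0.0883

0.0883


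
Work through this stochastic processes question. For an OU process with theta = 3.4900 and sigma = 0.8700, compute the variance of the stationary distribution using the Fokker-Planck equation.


Stationary variance = sigma^2 / (2*theta)
= 0.8700^2 / (2*3.4900)
= 0.7569 / 6.9800
= 0.1084

0.1084
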